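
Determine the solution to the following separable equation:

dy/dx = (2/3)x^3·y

Separating variables and integrating:
ln|y| = x^4/6 + C

General solution: y = Ce^(x^4/6)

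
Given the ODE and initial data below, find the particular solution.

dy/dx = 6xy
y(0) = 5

General solution: y = Ce^(3x²)
Applying IC y(0) = 5:
Particular solution: y = 5e^(3x²)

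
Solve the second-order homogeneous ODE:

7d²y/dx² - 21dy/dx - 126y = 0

Characteristic equation: 7r² - 21r - 126 = 0
Divide by 7: r² - 3r - 18 = 0
Roots: r = 6, -3 (distinct real)
General solution: y = C₁e^(6x) + C₂e^(-3x)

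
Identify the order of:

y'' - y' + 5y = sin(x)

The order is 2 (highest derivative is of order 2).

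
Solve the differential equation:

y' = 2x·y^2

Separating variables and integrating:
-1/y = x^2 + C

General solution: y^-1 = -x^2 + C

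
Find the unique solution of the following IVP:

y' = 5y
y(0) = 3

General solution: y = Ce^(5x)
Applying IC y(0) = 3:
Particular solution: y = 3e^(5x)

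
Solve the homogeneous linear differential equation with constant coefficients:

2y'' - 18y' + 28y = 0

Characteristic equation: 2r² - 18r + 28 = 0
Divide by 2: r² - 9r + 14 = 0
Roots: r = 2, 7 (distinct real)
General solution: y = C₁e^(2x) + C₂e^(7x)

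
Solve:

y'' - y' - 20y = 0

Characteristic equation: r² - r - 20 = 0
Roots: r = 5, -4 (distinct real)
General solution: y = C₁e^(5x) + C₂e^(-4x)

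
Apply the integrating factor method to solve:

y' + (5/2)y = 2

Using integrating factor method:

General solution: y = 4/5 + Ce^(-5x/2)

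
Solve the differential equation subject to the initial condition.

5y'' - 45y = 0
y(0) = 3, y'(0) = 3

General solution: y = C₁e^(3x) + C₂e^(-3x)
Applying ICs: C₁ = 2, C₂ = 1
Particular solution: y = 2e^(3x) + e^(-3x)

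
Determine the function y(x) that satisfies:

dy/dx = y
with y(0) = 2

General solution: y = Ce^x
Applying IC y(0) = 2:
Particular solution: y = 2e^x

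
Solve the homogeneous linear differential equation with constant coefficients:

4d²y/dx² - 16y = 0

Characteristic equation: 4r² - 16 = 0
Divide by 4: r² - 4 = 0
Roots: r = 2, -2 (distinct real)
General solution: y = C₁e^(2x) + C₂e^(-2x)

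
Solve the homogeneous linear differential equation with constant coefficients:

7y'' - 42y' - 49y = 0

Characteristic equation: 7r² - 42r - 49 = 0
Divide by 7: r² - 6r - 7 = 0
Roots: r = 7, -1 (distinct real)
General solution: y = C₁e^(7x) + C₂e^(-x)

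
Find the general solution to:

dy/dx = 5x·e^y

Separating variables and integrating:
-e^(-y) = 5x²/2 + C

General solution: y = -ln(C - 5x²/2)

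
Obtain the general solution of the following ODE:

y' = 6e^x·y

Separating variables and integrating:
ln|y| = 6e^x + C

General solution: y = Ce^(6e^x)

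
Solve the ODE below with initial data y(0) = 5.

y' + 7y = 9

General solution: y = 9/7 + Ce^(-7x)
Applying y(0) = 5: C = 5 - 9/7 = 26/7
Particular solution: y = 9/7 + (26/7)e^(-7x)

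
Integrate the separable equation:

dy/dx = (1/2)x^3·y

Separating variables and integrating:
ln|y| = x^4/8 + C

General solution: y = Ce^(x^4/8)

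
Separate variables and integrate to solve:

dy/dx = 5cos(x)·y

Separating variables and integrating:
ln|y| = 5sin(x) + C

General solution: y = Ce^(5sin(x))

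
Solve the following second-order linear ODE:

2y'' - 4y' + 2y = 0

Characteristic equation: 2r² - 4r + 2 = 0
Divide by 2: r² - 2r + 1 = 0
Factored: (r - 1)² = 0
Repeated root: r = 1
General solution: y = (C₁ + C₂x)e^x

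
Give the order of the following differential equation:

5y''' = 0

The order is 3 (highest derivative is of order 3).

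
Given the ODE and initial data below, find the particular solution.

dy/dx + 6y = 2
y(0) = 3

General solution: y = 1/3 + Ce^(-6x)
Applying y(0) = 3: C = 3 - 1/3 = 8/3
Particular solution: y = 1/3 + (8/3)e^(-6x)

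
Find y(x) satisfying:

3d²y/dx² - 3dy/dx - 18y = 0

Characteristic equation: 3r² - 3r - 18 = 0
Divide by 3: r² - r - 6 = 0
Roots: r = 3, -2 (distinct real)
General solution: y = C₁e^(3x) + C₂e^(-2x)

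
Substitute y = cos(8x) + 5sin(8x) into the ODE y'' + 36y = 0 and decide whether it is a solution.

Verification:
y'' = -64cos(8x) - 320sin(8x)
y'' + 36y ≠ 0 (frequency mismatch: got 64 instead of 36)

No, it is not a solution.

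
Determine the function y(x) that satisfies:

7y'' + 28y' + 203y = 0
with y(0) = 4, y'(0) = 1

General solution: y = e^(-2x)(C₁cos(5x) + C₂sin(5x))
Complex roots r = -2 ± 5i
Applying ICs: C₁ = 4, C₂ = 9/5
Particular solution: y = e^(-2x)(4cos(5x) + (9/5)sin(5x))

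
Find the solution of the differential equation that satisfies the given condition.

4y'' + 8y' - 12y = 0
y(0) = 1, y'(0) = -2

General solution: y = C₁e^x + C₂e^(-3x)
Applying ICs: C₁ = 1/4, C₂ = 3/4
Particular solution: y = (1/4)e^x + (3/4)e^(-3x)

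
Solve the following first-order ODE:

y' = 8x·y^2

Separating variables and integrating:
-1/y = 4x^2 + C

General solution: y^-1 = -4x^2 + C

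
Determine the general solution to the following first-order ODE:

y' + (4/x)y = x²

Using integrating factor method:

General solution: y = (1/7)x^3 + Cx^(-4)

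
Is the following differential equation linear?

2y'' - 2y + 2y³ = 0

No. Nonlinear (y³ term)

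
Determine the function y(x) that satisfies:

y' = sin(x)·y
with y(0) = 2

General solution: y = Ce^(-cos(x))
Applying IC y(0) = 2:
Particular solution: y = 2e^(1-cos(x))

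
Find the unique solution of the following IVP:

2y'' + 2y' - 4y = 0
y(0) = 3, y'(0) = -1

General solution: y = C₁e^x + C₂e^(-2x)
Applying ICs: C₁ = 5/3, C₂ = 4/3
Particular solution: y = (5/3)e^x + (4/3)e^(-2x)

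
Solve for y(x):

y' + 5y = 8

Using integrating factor method:

General solution: y = 8/5 + Ce^(-5x)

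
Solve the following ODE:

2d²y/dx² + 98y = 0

Characteristic equation: 2r² + 98 = 0
Divide by 2: r² + 49 = 0
Roots: r = ±7i (complex conjugates)
General solution: y = C₁cos(7x) + C₂sin(7x)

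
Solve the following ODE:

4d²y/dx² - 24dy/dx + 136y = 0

Characteristic equation: 4r² - 24r + 136 = 0
Divide by 4: r² - 6r + 34 = 0
Roots: r = 3 ± 5i (complex conjugates)
General solution: y = e^(3x)(C₁cos(5x) + C₂sin(5x))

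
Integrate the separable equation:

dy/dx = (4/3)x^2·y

Separating variables and integrating:
ln|y| = 4x^3/9 + C

General solution: y = Ce^(4x^3/9)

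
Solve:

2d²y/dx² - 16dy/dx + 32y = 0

Characteristic equation: 2r² - 16r + 32 = 0
Divide by 2: r² - 8r + 16 = 0
Factored: (r - 4)² = 0
Repeated root: r = 4
General solution: y = (C₁ + C₂x)e^(4x)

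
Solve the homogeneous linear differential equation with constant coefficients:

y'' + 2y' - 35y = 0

Characteristic equation: r² + 2r - 35 = 0
Roots: r = 5, -7 (distinct real)
General solution: y = C₁e^(5x) + C₂e^(-7x)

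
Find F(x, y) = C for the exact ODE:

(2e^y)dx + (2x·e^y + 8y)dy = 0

Verify exactness: ∂M/∂y = ∂N/∂x ✓
Find F(x,y) such that ∂F/∂x = M, ∂F/∂y = N
Solution: 2x·e^y + 4y² = C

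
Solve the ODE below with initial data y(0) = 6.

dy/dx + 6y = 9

General solution: y = 3/2 + Ce^(-6x)
Applying y(0) = 6: C = 6 - 3/2 = 9/2
Particular solution: y = 3/2 + (9/2)e^(-6x)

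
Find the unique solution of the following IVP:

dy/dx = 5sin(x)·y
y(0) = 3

General solution: y = Ce^(-5cos(x))
Applying IC y(0) = 3:
Particular solution: y = 3e^(5(1-cos(x)))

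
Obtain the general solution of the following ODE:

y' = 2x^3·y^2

Separating variables and integrating:
-1/y = x^4/2 + C

General solution: y^-1 = (-1/2)x^4 + C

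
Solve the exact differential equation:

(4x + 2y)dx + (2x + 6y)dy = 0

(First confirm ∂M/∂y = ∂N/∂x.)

Verify exactness: ∂M/∂y = ∂N/∂x ✓
Find F(x,y) such that ∂F/∂x = M, ∂F/∂y = N
Solution: 2x² + 2xy + 3y² = C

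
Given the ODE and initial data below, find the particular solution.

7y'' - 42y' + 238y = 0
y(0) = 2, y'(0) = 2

General solution: y = e^(3x)(C₁cos(5x) + C₂sin(5x))
Complex roots r = 3 ± 5i
Applying ICs: C₁ = 2, C₂ = -4/5
Particular solution: y = e^(3x)(2cos(5x) - (4/5)sin(5x))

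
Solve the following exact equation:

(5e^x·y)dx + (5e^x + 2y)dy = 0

Verify exactness: ∂M/∂y = ∂N/∂x ✓
Find F(x,y) such that ∂F/∂x = M, ∂F/∂y = N
Solution: 5e^x·y + y² = C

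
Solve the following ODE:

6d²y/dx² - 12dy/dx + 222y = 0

Characteristic equation: 6r² - 12r + 222 = 0
Divide by 6: r² - 2r + 37 = 0
Roots: r = 1 ± 6i (complex conjugates)
General solution: y = e^x(C₁cos(6x) + C₂sin(6x))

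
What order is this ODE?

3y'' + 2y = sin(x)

The order is 2 (highest derivative is of order 2).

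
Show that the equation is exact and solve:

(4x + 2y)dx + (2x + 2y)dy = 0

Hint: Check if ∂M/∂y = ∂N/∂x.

Verify exactness: ∂M/∂y = ∂N/∂x ✓
Find F(x,y) such that ∂F/∂x = M, ∂F/∂y = N
Solution: 2x² + 2xy + y² = C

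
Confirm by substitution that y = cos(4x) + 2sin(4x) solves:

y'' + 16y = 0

Verification:
y'' = -16cos(4x) - 32sin(4x)
y'' + 16y = 0 ✓

Yes, it is a solution.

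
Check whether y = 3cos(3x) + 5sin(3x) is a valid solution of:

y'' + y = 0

Verification:
y'' = -27cos(3x) - 45sin(3x)
y'' + y ≠ 0 (frequency mismatch: got 9 instead of 1)

No, it is not a solution.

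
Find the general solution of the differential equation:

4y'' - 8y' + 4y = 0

Characteristic equation: 4r² - 8r + 4 = 0
Divide by 4: r² - 2r + 1 = 0
Factored: (r - 1)² = 0
Repeated root: r = 1
General solution: y = (C₁ + C₂x)e^x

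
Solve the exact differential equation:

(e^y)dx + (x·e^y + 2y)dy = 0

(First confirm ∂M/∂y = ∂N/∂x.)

Verify exactness: ∂M/∂y = ∂N/∂x ✓
Find F(x,y) such that ∂F/∂x = M, ∂F/∂y = N
Solution: x·e^y + y² = C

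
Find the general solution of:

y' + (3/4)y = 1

Using integrating factor method:

General solution: y = 4/3 + Ce^(-3x/4)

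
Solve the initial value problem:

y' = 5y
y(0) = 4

General solution: y = Ce^(5x)
Applying IC y(0) = 4:
Particular solution: y = 4e^(5x)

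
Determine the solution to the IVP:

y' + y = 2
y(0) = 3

General solution: y = 2 + Ce^(-x)
Applying y(0) = 3: C = 3 - 2 = 1
Particular solution: y = 2 + e^(-x)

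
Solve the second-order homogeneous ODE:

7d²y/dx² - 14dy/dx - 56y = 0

Characteristic equation: 7r² - 14r - 56 = 0
Divide by 7: r² - 2r - 8 = 0
Roots: r = 4, -2 (distinct real)
General solution: y = C₁e^(4x) + C₂e^(-2x)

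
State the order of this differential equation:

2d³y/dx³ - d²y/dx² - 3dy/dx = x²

The order is 3 (highest derivative is of order 3).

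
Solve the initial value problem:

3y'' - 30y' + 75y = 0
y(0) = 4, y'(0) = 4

General solution: y = (C₁ + C₂x)e^(5x)
Repeated root r = 5
Applying ICs: C₁ = 4, C₂ = -16
Particular solution: y = (4 - 16x)e^(5x)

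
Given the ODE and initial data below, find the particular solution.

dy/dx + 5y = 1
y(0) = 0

General solution: y = 1/5 + Ce^(-5x)
Applying y(0) = 0: C = 0 - 1/5 = -1/5
Particular solution: y = 1/5 - (1/5)e^(-5x)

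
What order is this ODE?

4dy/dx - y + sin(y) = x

The order is 1 (highest derivative is of order 1).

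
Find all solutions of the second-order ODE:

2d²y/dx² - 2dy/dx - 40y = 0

Characteristic equation: 2r² - 2r - 40 = 0
Divide by 2: r² - r - 20 = 0
Roots: r = 5, -4 (distinct real)
General solution: y = C₁e^(5x) + C₂e^(-4x)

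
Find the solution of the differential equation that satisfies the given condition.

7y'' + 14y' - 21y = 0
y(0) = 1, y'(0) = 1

General solution: y = C₁e^x + C₂e^(-3x)
Applying ICs: C₁ = 1, C₂ = 0
Particular solution: y = e^x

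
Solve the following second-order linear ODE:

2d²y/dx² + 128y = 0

Characteristic equation: 2r² + 128 = 0
Divide by 2: r² + 64 = 0
Roots: r = ±8i (complex conjugates)
General solution: y = C₁cos(8x) + C₂sin(8x)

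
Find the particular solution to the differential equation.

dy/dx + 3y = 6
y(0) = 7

General solution: y = 2 + Ce^(-3x)
Applying y(0) = 7: C = 7 - 2 = 5
Particular solution: y = 2 + 5e^(-3x)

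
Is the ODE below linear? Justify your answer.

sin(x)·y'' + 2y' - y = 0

Yes. Linear (y and its derivatives appear to the first power only, no products of y terms)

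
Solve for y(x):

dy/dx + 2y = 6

Using integrating factor method:

General solution: y = 3 + Ce^(-2x)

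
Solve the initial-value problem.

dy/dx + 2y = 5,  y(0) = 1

General solution: y = 5/2 + Ce^(-2x)
Applying y(0) = 1: C = 1 - 5/2 = -3/2
Particular solution: y = 5/2 - (3/2)e^(-2x)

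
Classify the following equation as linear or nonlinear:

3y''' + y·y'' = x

Nonlinear (y·y'' term)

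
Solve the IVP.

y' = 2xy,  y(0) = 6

General solution: y = Ce^(x²)
Applying IC y(0) = 6:
Particular solution: y = 6e^(x²)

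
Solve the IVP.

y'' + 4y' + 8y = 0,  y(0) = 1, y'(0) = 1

General solution: y = e^(-2x)(C₁cos(2x) + C₂sin(2x))
Complex roots r = -2 ± 2i
Applying ICs: C₁ = 1, C₂ = 3/2
Particular solution: y = e^(-2x)(cos(2x) + (3/2)sin(2x))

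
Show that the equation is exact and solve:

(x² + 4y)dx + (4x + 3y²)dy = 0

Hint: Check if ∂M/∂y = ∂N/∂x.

Verify exactness: ∂M/∂y = ∂N/∂x ✓
Find F(x,y) such that ∂F/∂x = M, ∂F/∂y = N
Solution: x³/3 + 4xy + y³ = C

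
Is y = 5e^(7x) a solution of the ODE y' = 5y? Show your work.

Verification:
y = 5e^(7x)
y' = 35e^(7x)
But 5y = 25e^(7x)
y' ≠ 5y — the derivative does not match

No, it is not a solution.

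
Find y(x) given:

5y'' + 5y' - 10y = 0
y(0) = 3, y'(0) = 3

General solution: y = C₁e^x + C₂e^(-2x)
Applying ICs: C₁ = 3, C₂ = 0
Particular solution: y = 3e^x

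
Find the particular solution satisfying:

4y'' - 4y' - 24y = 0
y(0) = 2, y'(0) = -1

General solution: y = C₁e^(3x) + C₂e^(-2x)
Applying ICs: C₁ = 3/5, C₂ = 7/5
Particular solution: y = (3/5)e^(3x) + (7/5)e^(-2x)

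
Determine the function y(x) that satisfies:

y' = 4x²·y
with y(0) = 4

General solution: y = Ce^(4x³/3)
Applying IC y(0) = 4:
Particular solution: y = 4e^(4x³/3)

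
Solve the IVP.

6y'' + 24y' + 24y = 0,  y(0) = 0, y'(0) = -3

General solution: y = (C₁ + C₂x)e^(-2x)
Repeated root r = -2
Applying ICs: C₁ = 0, C₂ = -3
Particular solution: y = -3xe^(-2x)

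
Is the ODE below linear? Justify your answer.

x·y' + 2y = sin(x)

Yes. Linear (y and its derivatives appear to the first power only, no products of y terms)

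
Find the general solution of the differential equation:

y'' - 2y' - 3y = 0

Characteristic equation: r² - 2r - 3 = 0
Roots: r = 3, -1 (distinct real)
General solution: y = C₁e^(3x) + C₂e^(-x)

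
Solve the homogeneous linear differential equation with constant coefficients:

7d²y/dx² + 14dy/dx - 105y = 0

Characteristic equation: 7r² + 14r - 105 = 0
Divide by 7: r² + 2r - 15 = 0
Roots: r = 3, -5 (distinct real)
General solution: y = C₁e^(3x) + C₂e^(-5x)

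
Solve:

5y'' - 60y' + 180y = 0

Characteristic equation: 5r² - 60r + 180 = 0
Divide by 5: r² - 12r + 36 = 0
Factored: (r - 6)² = 0
Repeated root: r = 6
General solution: y = (C₁ + C₂x)e^(6x)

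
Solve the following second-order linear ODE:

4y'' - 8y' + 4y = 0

Characteristic equation: 4r² - 8r + 4 = 0
Divide by 4: r² - 2r + 1 = 0
Factored: (r - 1)² = 0
Repeated root: r = 1
General solution: y = (C₁ + C₂x)e^x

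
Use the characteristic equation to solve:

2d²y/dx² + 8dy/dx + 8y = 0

Characteristic equation: 2r² + 8r + 8 = 0
Divide by 2: r² + 4r + 4 = 0
Factored: (r + 2)² = 0
Repeated root: r = -2
General solution: y = (C₁ + C₂x)e^(-2x)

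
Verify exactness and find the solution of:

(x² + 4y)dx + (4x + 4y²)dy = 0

Verify exactness: ∂M/∂y = ∂N/∂x ✓
Find F(x,y) such that ∂F/∂x = M, ∂F/∂y = N
Solution: x³/3 + 4xy + 4y³/3 = C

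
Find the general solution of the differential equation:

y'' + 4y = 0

Characteristic equation: r² + 4 = 0
Roots: r = ±2i (complex conjugates)
General solution: y = C₁cos(2x) + C₂sin(2x)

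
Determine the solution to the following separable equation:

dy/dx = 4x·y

Separating variables and integrating:
ln|y| = 2x^2 + C

General solution: y = Ce^(2x^2)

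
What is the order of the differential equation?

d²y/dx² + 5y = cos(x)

The order is 2 (highest derivative is of order 2).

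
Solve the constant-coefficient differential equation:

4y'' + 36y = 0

Characteristic equation: 4r² + 36 = 0
Divide by 4: r² + 9 = 0
Roots: r = ±3i (complex conjugates)
General solution: y = C₁cos(3x) + C₂sin(3x)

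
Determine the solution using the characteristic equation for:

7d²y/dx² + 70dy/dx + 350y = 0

Characteristic equation: 7r² + 70r + 350 = 0
Divide by 7: r² + 10r + 50 = 0
Roots: r = -5 ± 5i (complex conjugates)
General solution: y = e^(-5x)(C₁cos(5x) + C₂sin(5x))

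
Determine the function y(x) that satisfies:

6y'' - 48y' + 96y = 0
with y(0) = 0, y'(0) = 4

General solution: y = (C₁ + C₂x)e^(4x)
Repeated root r = 4
Applying ICs: C₁ = 0, C₂ = 4
Particular solution: y = 4xe^(4x)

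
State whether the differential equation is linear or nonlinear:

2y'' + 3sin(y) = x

Nonlinear (sin(y) is nonlinear in y)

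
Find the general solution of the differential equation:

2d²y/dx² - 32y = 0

Characteristic equation: 2r² - 32 = 0
Divide by 2: r² - 16 = 0
Roots: r = 4, -4 (distinct real)
General solution: y = C₁e^(4x) + C₂e^(-4x)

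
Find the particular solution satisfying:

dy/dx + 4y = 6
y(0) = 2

General solution: y = 3/2 + Ce^(-4x)
Applying y(0) = 2: C = 2 - 3/2 = 1/2
Particular solution: y = 3/2 + (1/2)e^(-4x)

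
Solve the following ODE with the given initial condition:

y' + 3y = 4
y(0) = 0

General solution: y = 4/3 + Ce^(-3x)
Applying y(0) = 0: C = 0 - 4/3 = -4/3
Particular solution: y = 4/3 - (4/3)e^(-3x)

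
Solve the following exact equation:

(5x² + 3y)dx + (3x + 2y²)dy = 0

Verify exactness: ∂M/∂y = ∂N/∂x ✓
Find F(x,y) such that ∂F/∂x = M, ∂F/∂y = N
Solution: 5x³/3 + 3xy + 2y³/3 = C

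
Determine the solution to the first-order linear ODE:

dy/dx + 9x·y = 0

Using integrating factor method:

General solution: y = Ce^(-9x^2/2)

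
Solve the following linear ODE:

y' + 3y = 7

Using integrating factor method:

General solution: y = 7/3 + Ce^(-3x)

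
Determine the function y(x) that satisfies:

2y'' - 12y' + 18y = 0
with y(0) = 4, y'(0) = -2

General solution: y = (C₁ + C₂x)e^(3x)
Repeated root r = 3
Applying ICs: C₁ = 4, C₂ = -14
Particular solution: y = (4 - 14x)e^(3x)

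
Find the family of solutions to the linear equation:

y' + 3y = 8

Using integrating factor method:

General solution: y = 8/3 + Ce^(-3x)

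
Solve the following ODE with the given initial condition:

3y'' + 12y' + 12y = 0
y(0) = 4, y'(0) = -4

General solution: y = (C₁ + C₂x)e^(-2x)
Repeated root r = -2
Applying ICs: C₁ = 4, C₂ = 4
Particular solution: y = (4 + 4x)e^(-2x)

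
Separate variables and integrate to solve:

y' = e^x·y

Separating variables and integrating:
ln|y| = e^x + C

General solution: y = Ce^(e^x)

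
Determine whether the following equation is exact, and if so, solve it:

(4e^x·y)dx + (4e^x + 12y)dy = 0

Verify exactness: ∂M/∂y = ∂N/∂x ✓
Find F(x,y) such that ∂F/∂x = M, ∂F/∂y = N
Solution: 4e^x·y + 6y² = C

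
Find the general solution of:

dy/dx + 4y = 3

Using integrating factor method:

General solution: y = 3/4 + Ce^(-4x)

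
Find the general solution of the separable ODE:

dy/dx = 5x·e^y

Separating variables and integrating:
-e^(-y) = 5x²/2 + C

General solution: y = -ln(C - 5x²/2)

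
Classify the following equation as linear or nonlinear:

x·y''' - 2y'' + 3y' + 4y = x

Linear (y and its derivatives appear to the first power only, no products of y terms)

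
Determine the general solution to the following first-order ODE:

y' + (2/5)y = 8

Using integrating factor method:

General solution: y = 20 + Ce^(-2x/5)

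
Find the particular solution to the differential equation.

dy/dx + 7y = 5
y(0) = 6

General solution: y = 5/7 + Ce^(-7x)
Applying y(0) = 6: C = 6 - 5/7 = 37/7
Particular solution: y = 5/7 + (37/7)e^(-7x)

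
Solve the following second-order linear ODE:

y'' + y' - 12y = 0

Characteristic equation: r² + r - 12 = 0
Roots: r = 3, -4 (distinct real)
General solution: y = C₁e^(3x) + C₂e^(-4x)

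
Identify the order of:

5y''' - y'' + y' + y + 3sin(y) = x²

The order is 3 (highest derivative is of order 3).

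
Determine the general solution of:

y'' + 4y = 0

Characteristic equation: r² + 4 = 0
Roots: r = ±2i (complex conjugates)
General solution: y = C₁cos(2x) + C₂sin(2x)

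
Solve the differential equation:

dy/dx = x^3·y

Separating variables and integrating:
ln|y| = x^4/4 + C

General solution: y = Ce^(x^4/4)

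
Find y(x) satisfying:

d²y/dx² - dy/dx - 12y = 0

Characteristic equation: r² - r - 12 = 0
Roots: r = 4, -3 (distinct real)
General solution: y = C₁e^(4x) + C₂e^(-3x)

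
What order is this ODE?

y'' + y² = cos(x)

The order is 2 (highest derivative is of order 2).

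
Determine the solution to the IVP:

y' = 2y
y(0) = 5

General solution: y = Ce^(2x)
Applying IC y(0) = 5:
Particular solution: y = 5e^(2x)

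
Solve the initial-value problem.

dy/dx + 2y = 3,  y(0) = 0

General solution: y = 3/2 + Ce^(-2x)
Applying y(0) = 0: C = 0 - 3/2 = -3/2
Particular solution: y = 3/2 - (3/2)e^(-2x)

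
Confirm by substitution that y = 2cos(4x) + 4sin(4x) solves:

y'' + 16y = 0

Verification:
y'' = -32cos(4x) - 64sin(4x)
y'' + 16y = 0 ✓

Yes, it is a solution.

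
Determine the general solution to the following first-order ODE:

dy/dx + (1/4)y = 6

Using integrating factor method:

General solution: y = 24 + Ce^(-x/4)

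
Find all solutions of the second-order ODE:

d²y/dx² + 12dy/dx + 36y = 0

Characteristic equation: r² + 12r + 36 = 0
Factored: (r + 6)² = 0
Repeated root: r = -6
General solution: y = (C₁ + C₂x)e^(-6x)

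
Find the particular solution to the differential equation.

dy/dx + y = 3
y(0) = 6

General solution: y = 3 + Ce^(-x)
Applying y(0) = 6: C = 6 - 3 = 3
Particular solution: y = 3 + 3e^(-x)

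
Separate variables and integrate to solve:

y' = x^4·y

Separating variables and integrating:
ln|y| = x^5/5 + C

General solution: y = Ce^(x^5/5)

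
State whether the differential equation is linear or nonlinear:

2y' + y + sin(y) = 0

Nonlinear (sin(y) is nonlinear in y)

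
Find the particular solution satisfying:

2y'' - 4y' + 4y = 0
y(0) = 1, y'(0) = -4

General solution: y = e^x(C₁cos(x) + C₂sin(x))
Complex roots r = 1 ± i
Applying ICs: C₁ = 1, C₂ = -5
Particular solution: y = e^x(cos(x) - 5sin(x))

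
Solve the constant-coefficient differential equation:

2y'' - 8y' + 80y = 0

Characteristic equation: 2r² - 8r + 80 = 0
Divide by 2: r² - 4r + 40 = 0
Roots: r = 2 ± 6i (complex conjugates)
General solution: y = e^(2x)(C₁cos(6x) + C₂sin(6x))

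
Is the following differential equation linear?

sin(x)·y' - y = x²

Yes. Linear (y and its derivatives appear to the first power only, no products of y terms)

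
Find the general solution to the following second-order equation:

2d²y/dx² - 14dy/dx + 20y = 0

Characteristic equation: 2r² - 14r + 20 = 0
Divide by 2: r² - 7r + 10 = 0
Roots: r = 5, 2 (distinct real)
General solution: y = C₁e^(5x) + C₂e^(2x)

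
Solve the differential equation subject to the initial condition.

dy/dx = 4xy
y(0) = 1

General solution: y = Ce^(2x²)
Applying IC y(0) = 1:
Particular solution: y = e^(2x²)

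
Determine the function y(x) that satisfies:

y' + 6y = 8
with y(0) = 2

General solution: y = 4/3 + Ce^(-6x)
Applying y(0) = 2: C = 2 - 4/3 = 2/3
Particular solution: y = 4/3 + (2/3)e^(-6x)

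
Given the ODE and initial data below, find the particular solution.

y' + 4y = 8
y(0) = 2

General solution: y = 2 + Ce^(-4x)
Applying y(0) = 2: C = 2 - 2 = 0
Particular solution: y = 2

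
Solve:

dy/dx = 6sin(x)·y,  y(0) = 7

General solution: y = Ce^(-6cos(x))
Applying IC y(0) = 7:
Particular solution: y = 7e^(6(1-cos(x)))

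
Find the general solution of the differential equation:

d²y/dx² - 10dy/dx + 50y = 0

Characteristic equation: r² - 10r + 50 = 0
Roots: r = 5 ± 5i (complex conjugates)
General solution: y = e^(5x)(C₁cos(5x) + C₂sin(5x))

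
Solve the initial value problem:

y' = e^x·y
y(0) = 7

General solution: y = Ce^(e^x)
Applying IC y(0) = 7:
Particular solution: y = 7e^(e^x - 1)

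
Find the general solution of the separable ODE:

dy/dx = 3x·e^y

Separating variables and integrating:
-e^(-y) = 3x²/2 + C

General solution: y = -ln(C - 3x²/2)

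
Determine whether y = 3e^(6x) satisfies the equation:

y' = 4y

Verification:
y = 3e^(6x)
y' = 18e^(6x)
But 4y = 12e^(6x)
y' ≠ 4y — the derivative does not match

No, it is not a solution.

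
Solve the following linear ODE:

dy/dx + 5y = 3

Using integrating factor method:

General solution: y = 3/5 + Ce^(-5x)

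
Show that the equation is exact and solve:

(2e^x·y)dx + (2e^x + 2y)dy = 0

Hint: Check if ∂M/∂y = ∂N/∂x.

Verify exactness: ∂M/∂y = ∂N/∂x ✓
Find F(x,y) such that ∂F/∂x = M, ∂F/∂y = N
Solution: 2e^x·y + y² = C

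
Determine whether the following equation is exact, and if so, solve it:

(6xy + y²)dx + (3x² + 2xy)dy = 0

Verify exactness: ∂M/∂y = ∂N/∂x ✓
Find F(x,y) such that ∂F/∂x = M, ∂F/∂y = N
Solution: 3x²y + xy² = C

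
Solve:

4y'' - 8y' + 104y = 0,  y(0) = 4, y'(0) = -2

General solution: y = e^x(C₁cos(5x) + C₂sin(5x))
Complex roots r = 1 ± 5i
Applying ICs: C₁ = 4, C₂ = -6/5
Particular solution: y = e^x(4cos(5x) - (6/5)sin(5x))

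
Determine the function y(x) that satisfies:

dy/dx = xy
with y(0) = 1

General solution: y = Ce^(x²/2)
Applying IC y(0) = 1:
Particular solution: y = e^(x²/2)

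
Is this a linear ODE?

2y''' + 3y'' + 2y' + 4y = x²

Yes. Linear (y and its derivatives appear to the first power only, no products of y terms)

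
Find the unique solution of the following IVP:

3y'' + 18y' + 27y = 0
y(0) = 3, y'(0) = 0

General solution: y = (C₁ + C₂x)e^(-3x)
Repeated root r = -3
Applying ICs: C₁ = 3, C₂ = 9
Particular solution: y = (3 + 9x)e^(-3x)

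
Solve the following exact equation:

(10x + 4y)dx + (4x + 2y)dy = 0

Verify exactness: ∂M/∂y = ∂N/∂x ✓
Find F(x,y) such that ∂F/∂x = M, ∂F/∂y = N
Solution: 5x² + 4xy + y² = C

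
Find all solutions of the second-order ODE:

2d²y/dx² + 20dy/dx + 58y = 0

Characteristic equation: 2r² + 20r + 58 = 0
Divide by 2: r² + 10r + 29 = 0
Roots: r = -5 ± 2i (complex conjugates)
General solution: y = e^(-5x)(C₁cos(2x) + C₂sin(2x))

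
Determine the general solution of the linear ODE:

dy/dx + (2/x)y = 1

Using integrating factor method:

General solution: y = (1/3)x + Cx^(-2)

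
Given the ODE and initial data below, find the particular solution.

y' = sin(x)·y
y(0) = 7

General solution: y = Ce^(-cos(x))
Applying IC y(0) = 7:
Particular solution: y = 7e^(1-cos(x))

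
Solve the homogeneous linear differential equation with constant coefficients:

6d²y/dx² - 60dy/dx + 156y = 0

Characteristic equation: 6r² - 60r + 156 = 0
Divide by 6: r² - 10r + 26 = 0
Roots: r = 5 ± i (complex conjugates)
General solution: y = e^(5x)(C₁cos(x) + C₂sin(x))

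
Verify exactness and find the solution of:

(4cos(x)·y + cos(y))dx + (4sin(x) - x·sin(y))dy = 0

Verify exactness: ∂M/∂y = ∂N/∂x ✓
Find F(x,y) such that ∂F/∂x = M, ∂F/∂y = N
Solution: 4sin(x)·y + x·cos(y) = C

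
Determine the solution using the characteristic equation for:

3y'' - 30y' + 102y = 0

Characteristic equation: 3r² - 30r + 102 = 0
Divide by 3: r² - 10r + 34 = 0
Roots: r = 5 ± 3i (complex conjugates)
General solution: y = e^(5x)(C₁cos(3x) + C₂sin(3x))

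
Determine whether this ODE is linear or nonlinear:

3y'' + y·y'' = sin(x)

Nonlinear (y·y'' term)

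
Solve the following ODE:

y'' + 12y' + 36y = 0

Characteristic equation: r² + 12r + 36 = 0
Factored: (r + 6)² = 0
Repeated root: r = -6
General solution: y = (C₁ + C₂x)e^(-6x)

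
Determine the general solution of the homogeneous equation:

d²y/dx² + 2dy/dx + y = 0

Characteristic equation: r² + 2r + 1 = 0
Factored: (r + 1)² = 0
Repeated root: r = -1
General solution: y = (C₁ + C₂x)e^(-x)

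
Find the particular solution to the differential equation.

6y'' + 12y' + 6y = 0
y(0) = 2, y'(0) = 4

General solution: y = (C₁ + C₂x)e^(-x)
Repeated root r = -1
Applying ICs: C₁ = 2, C₂ = 6
Particular solution: y = (2 + 6x)e^(-x)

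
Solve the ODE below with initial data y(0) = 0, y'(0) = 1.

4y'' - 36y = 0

General solution: y = C₁e^(3x) + C₂e^(-3x)
Applying ICs: C₁ = 1/6, C₂ = -1/6
Particular solution: y = (1/6)e^(3x) - (1/6)e^(-3x)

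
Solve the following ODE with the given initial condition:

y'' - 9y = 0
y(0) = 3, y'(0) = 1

General solution: y = C₁e^(3x) + C₂e^(-3x)
Applying ICs: C₁ = 5/3, C₂ = 4/3
Particular solution: y = (5/3)e^(3x) + (4/3)e^(-3x)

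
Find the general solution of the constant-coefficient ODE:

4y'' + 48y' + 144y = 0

Characteristic equation: 4r² + 48r + 144 = 0
Divide by 4: r² + 12r + 36 = 0
Factored: (r + 6)² = 0
Repeated root: r = -6
General solution: y = (C₁ + C₂x)e^(-6x)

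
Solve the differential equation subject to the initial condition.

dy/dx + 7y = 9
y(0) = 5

General solution: y = 9/7 + Ce^(-7x)
Applying y(0) = 5: C = 5 - 9/7 = 26/7
Particular solution: y = 9/7 + (26/7)e^(-7x)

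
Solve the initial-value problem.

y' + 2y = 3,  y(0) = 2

General solution: y = 3/2 + Ce^(-2x)
Applying y(0) = 2: C = 2 - 3/2 = 1/2
Particular solution: y = 3/2 + (1/2)e^(-2x)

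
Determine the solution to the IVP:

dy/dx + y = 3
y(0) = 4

General solution: y = 3 + Ce^(-x)
Applying y(0) = 4: C = 4 - 3 = 1
Particular solution: y = 3 + e^(-x)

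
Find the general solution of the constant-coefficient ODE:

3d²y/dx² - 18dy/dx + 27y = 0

Characteristic equation: 3r² - 18r + 27 = 0
Divide by 3: r² - 6r + 9 = 0
Factored: (r - 3)² = 0
Repeated root: r = 3
General solution: y = (C₁ + C₂x)e^(3x)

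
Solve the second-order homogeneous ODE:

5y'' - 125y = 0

Characteristic equation: 5r² - 125 = 0
Divide by 5: r² - 25 = 0
Roots: r = 5, -5 (distinct real)
General solution: y = C₁e^(5x) + C₂e^(-5x)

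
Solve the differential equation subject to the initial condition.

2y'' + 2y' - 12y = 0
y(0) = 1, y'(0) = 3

General solution: y = C₁e^(2x) + C₂e^(-3x)
Applying ICs: C₁ = 6/5, C₂ = -1/5
Particular solution: y = (6/5)e^(2x) - (1/5)e^(-3x)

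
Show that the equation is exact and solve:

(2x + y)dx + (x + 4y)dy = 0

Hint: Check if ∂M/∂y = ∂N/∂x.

Verify exactness: ∂M/∂y = ∂N/∂x ✓
Find F(x,y) such that ∂F/∂x = M, ∂F/∂y = N
Solution: x² + xy + 2y² = C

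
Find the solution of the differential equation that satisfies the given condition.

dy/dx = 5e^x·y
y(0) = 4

General solution: y = Ce^(5e^x)
Applying IC y(0) = 4:
Particular solution: y = 4e^(5(e^x - 1))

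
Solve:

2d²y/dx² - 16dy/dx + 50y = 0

Characteristic equation: 2r² - 16r + 50 = 0
Divide by 2: r² - 8r + 25 = 0
Roots: r = 4 ± 3i (complex conjugates)
General solution: y = e^(4x)(C₁cos(3x) + C₂sin(3x))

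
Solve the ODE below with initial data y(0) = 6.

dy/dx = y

General solution: y = Ce^x
Applying IC y(0) = 6:
Particular solution: y = 6e^x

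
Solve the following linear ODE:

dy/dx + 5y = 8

Using integrating factor method:

General solution: y = 8/5 + Ce^(-5x)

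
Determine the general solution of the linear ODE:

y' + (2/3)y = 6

Using integrating factor method:

General solution: y = 9 + Ce^(-2x/3)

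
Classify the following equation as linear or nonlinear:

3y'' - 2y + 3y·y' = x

Nonlinear (product y·y')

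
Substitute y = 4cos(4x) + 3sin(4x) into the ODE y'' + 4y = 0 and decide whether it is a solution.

Verification:
y'' = -64cos(4x) - 48sin(4x)
y'' + 4y ≠ 0 (frequency mismatch: got 16 instead of 4)

No, it is not a solution.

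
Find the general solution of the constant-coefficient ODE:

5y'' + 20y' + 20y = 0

Characteristic equation: 5r² + 20r + 20 = 0
Divide by 5: r² + 4r + 4 = 0
Factored: (r + 2)² = 0
Repeated root: r = -2
General solution: y = (C₁ + C₂x)e^(-2x)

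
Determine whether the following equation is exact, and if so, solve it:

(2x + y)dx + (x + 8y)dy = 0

Verify exactness: ∂M/∂y = ∂N/∂x ✓
Find F(x,y) such that ∂F/∂x = M, ∂F/∂y = N
Solution: x² + xy + 4y² = C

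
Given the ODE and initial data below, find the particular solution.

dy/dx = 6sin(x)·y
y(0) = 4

General solution: y = Ce^(-6cos(x))
Applying IC y(0) = 4:
Particular solution: y = 4e^(6(1-cos(x)))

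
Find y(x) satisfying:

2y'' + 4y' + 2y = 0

Characteristic equation: 2r² + 4r + 2 = 0
Divide by 2: r² + 2r + 1 = 0
Factored: (r + 1)² = 0
Repeated root: r = -1
General solution: y = (C₁ + C₂x)e^(-x)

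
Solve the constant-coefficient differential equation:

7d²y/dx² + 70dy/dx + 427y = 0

Characteristic equation: 7r² + 70r + 427 = 0
Divide by 7: r² + 10r + 61 = 0
Roots: r = -5 ± 6i (complex conjugates)
General solution: y = e^(-5x)(C₁cos(6x) + C₂sin(6x))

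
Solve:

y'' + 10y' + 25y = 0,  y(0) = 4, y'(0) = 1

General solution: y = (C₁ + C₂x)e^(-5x)
Repeated root r = -5
Applying ICs: C₁ = 4, C₂ = 21
Particular solution: y = (4 + 21x)e^(-5x)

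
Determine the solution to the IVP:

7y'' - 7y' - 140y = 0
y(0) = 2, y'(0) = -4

General solution: y = C₁e^(5x) + C₂e^(-4x)
Applying ICs: C₁ = 4/9, C₂ = 14/9
Particular solution: y = (4/9)e^(5x) + (14/9)e^(-4x)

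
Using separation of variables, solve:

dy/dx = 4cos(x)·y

Separating variables and integrating:
ln|y| = 4sin(x) + C

General solution: y = Ce^(4sin(x))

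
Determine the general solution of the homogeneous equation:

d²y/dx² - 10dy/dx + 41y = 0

Characteristic equation: r² - 10r + 41 = 0
Roots: r = 5 ± 4i (complex conjugates)
General solution: y = e^(5x)(C₁cos(4x) + C₂sin(4x))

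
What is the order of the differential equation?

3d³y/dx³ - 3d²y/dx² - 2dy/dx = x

The order is 3 (highest derivative is of order 3).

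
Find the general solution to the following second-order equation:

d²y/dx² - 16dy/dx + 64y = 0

Characteristic equation: r² - 16r + 64 = 0
Factored: (r - 8)² = 0
Repeated root: r = 8
General solution: y = (C₁ + C₂x)e^(8x)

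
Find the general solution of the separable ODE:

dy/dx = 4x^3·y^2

Separating variables and integrating:
-1/y = x^4 + C

General solution: y^-1 = -x^4 + C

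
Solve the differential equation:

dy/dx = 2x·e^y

Separating variables and integrating:
-e^(-y) = x² + C

General solution: y = -ln(C - x²)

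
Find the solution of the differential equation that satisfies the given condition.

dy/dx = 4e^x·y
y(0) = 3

General solution: y = Ce^(4e^x)
Applying IC y(0) = 3:
Particular solution: y = 3e^(4(e^x - 1))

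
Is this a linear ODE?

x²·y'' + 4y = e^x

Yes. Linear (y and its derivatives appear to the first power only, no products of y terms)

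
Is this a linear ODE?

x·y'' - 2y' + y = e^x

Yes. Linear (y and its derivatives appear to the first power only, no products of y terms)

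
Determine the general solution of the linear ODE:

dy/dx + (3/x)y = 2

Using integrating factor method:

General solution: y = (1/2)x + Cx^(-3)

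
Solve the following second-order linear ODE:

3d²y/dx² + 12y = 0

Characteristic equation: 3r² + 12 = 0
Divide by 3: r² + 4 = 0
Roots: r = ±2i (complex conjugates)
General solution: y = C₁cos(2x) + C₂sin(2x)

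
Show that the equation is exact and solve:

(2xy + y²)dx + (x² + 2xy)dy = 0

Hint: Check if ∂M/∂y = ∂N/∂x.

Verify exactness: ∂M/∂y = ∂N/∂x ✓
Find F(x,y) such that ∂F/∂x = M, ∂F/∂y = N
Solution: x²y + xy² = C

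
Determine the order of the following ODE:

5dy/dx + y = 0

The order is 1 (highest derivative is of order 1).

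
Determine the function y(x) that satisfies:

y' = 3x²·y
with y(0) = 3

General solution: y = Ce^(x³)
Applying IC y(0) = 3:
Particular solution: y = 3e^(x³)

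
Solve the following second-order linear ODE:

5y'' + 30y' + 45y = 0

Characteristic equation: 5r² + 30r + 45 = 0
Divide by 5: r² + 6r + 9 = 0
Factored: (r + 3)² = 0
Repeated root: r = -3
General solution: y = (C₁ + C₂x)e^(-3x)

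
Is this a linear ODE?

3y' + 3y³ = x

No. Nonlinear (y³ term)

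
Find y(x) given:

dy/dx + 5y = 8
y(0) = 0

General solution: y = 8/5 + Ce^(-5x)
Applying y(0) = 0: C = 0 - 8/5 = -8/5
Particular solution: y = 8/5 - (8/5)e^(-5x)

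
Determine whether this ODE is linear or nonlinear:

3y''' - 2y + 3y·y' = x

Nonlinear (product y·y')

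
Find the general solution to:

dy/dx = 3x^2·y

Separating variables and integrating:
ln|y| = x^3 + C

General solution: y = Ce^(x^3)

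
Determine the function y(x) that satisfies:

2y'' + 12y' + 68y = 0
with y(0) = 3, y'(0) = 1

General solution: y = e^(-3x)(C₁cos(5x) + C₂sin(5x))
Complex roots r = -3 ± 5i
Applying ICs: C₁ = 3, C₂ = 2
Particular solution: y = e^(-3x)(3cos(5x) + 2sin(5x))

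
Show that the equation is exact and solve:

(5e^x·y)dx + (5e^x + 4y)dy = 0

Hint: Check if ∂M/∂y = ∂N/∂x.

Verify exactness: ∂M/∂y = ∂N/∂x ✓
Find F(x,y) such that ∂F/∂x = M, ∂F/∂y = N
Solution: 5e^x·y + 2y² = C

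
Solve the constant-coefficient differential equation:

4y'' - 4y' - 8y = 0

Characteristic equation: 4r² - 4r - 8 = 0
Divide by 4: r² - r - 2 = 0
Roots: r = 2, -1 (distinct real)
General solution: y = C₁e^(2x) + C₂e^(-x)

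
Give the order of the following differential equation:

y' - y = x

The order is 1 (highest derivative is of order 1).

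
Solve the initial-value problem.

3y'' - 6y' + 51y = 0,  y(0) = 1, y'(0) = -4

General solution: y = e^x(C₁cos(4x) + C₂sin(4x))
Complex roots r = 1 ± 4i
Applying ICs: C₁ = 1, C₂ = -5/4
Particular solution: y = e^x(cos(4x) - (5/4)sin(4x))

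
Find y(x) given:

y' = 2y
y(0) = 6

General solution: y = Ce^(2x)
Applying IC y(0) = 6:
Particular solution: y = 6e^(2x)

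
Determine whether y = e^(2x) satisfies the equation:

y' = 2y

Verification:
y = e^(2x)
y' = 2e^(2x)
2y = 2e^(2x)
y' = 2y ✓

Yes, it is a solution.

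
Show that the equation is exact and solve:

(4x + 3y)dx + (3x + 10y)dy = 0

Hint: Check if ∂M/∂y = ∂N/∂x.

Verify exactness: ∂M/∂y = ∂N/∂x ✓
Find F(x,y) such that ∂F/∂x = M, ∂F/∂y = N
Solution: 2x² + 3xy + 5y² = C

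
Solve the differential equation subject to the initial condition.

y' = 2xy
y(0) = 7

General solution: y = Ce^(x²)
Applying IC y(0) = 7:
Particular solution: y = 7e^(x²)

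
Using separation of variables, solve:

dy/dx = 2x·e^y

Separating variables and integrating:
-e^(-y) = x² + C

General solution: y = -ln(C - x²)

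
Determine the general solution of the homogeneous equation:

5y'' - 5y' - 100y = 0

Characteristic equation: 5r² - 5r - 100 = 0
Divide by 5: r² - r - 20 = 0
Roots: r = 5, -4 (distinct real)
General solution: y = C₁e^(5x) + C₂e^(-4x)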